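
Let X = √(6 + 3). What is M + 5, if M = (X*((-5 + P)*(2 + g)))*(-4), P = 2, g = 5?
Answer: 257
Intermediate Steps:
X = 3 (X = √9 = 3)
M = 252 (M = (3*((-5 + 2)*(2 + 5)))*(-4) = (3*(-3*7))*(-4) = (3*(-21))*(-4) = -63*(-4) = 252)
M + 5 = 252 + 5 = 257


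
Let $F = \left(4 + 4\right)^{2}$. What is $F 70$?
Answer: $4480$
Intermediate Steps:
$F = 64$ ($F = 8^{2} = 64$)
$F 70 = 64 \cdot 70 = 4480$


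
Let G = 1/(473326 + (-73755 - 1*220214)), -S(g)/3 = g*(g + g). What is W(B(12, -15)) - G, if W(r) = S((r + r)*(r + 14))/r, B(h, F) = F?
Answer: 64568519/179357 ≈ 360.00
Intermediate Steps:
S(g) = -6*g² (S(g) = -3*g*(g + g) = -3*g*2*g = -6*g²)
W(r) = -24*r*(14 + r)² (W(r) = (-6*(r + 14)²*(r + r)²)/r = (-6*4*r²*(14 + r)²)/r = (-24*r²*(14 + r)²)/r = -24*r*(14 + r)²)
G = 1/179357 (G = 1/(473326 + (-73755 - 220214)) = 1/(473326 - 293969) = 1/179357 ≈ 5.5755e-6)
W(B(12, -15)) - G = -24*(-15)*(14 - 15)² - 1*1/179357 = -24*(-15)*(-1)² - 1/179357 = -24*(-15)*1 - 1/179357 = 360 - 1/179357 = 64568519/179357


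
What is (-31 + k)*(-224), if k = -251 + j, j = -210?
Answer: 110208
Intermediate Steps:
k = -461 (k = -251 - 210 = -461)
(-31 + k)*(-224) = (-31 - 461)*(-224) = -492*(-224) = 110208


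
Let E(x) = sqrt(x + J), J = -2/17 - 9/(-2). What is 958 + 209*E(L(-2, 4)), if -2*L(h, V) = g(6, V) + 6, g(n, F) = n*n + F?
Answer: 958 + 209*I*sqrt(21522)/34 ≈ 958.0 + 901.8*I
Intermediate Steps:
g(n, F) = F + n**2 (g(n, F) = n**2 + F = F + n**2)
J = 149/34 (J = -2*1/17 - 9*(-1/2) = -2/17 + 9/2 = 149/34 ≈ 4.3824)
L(h, V) = -21 - V/2 (L(h, V) = -((V + 6**2) + 6)/2 = -((V + 36) + 6)/2 = -((36 + V) + 6)/2 = -(42 + V)/2 = -21 - V/2)
E(x) = sqrt(149/34 + x) (E(x) = sqrt(x + 149/34) = sqrt(149/34 + x))
958 + 209*E(L(-2, 4)) = 958 + 209*(sqrt(5066 + 1156*(-21 - 1/2*4))/34) = 958 + 209*(sqrt(5066 + 1156*(-21 - 2))/34) = 958 + 209*(sqrt(5066 + 1156*(-23))/34) = 958 + 209*(sqrt(5066 - 26588)/34) = 958 + 209*(sqrt(-21522)/34) = 958 + 209*((I*sqrt(21522))/34) = 958 + 209*(I*sqrt(21522)/34) = 958 + 209*I*sqrt(21522)/34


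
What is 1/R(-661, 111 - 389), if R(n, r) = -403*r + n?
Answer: 1/111373 ≈ 8.9788e-6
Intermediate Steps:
R(n, r) = n - 403*r
1/R(-661, 111 - 389) = 1/(-661 - 403*(111 - 389)) = 1/(-661 - 403*(-278)) = 1/(-661 + 112034) = 1/111373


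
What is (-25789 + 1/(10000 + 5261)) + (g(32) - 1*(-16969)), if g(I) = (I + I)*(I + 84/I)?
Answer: -100783643/15261 ≈ -6604.0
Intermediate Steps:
g(I) = 2*I*(I + 84/I) (g(I) = (2*I)*(I + 84/I) = 2*I*(I + 84/I))
(-25789 + 1/(10000 + 5261)) + (g(32) - 1*(-16969)) = (-25789 + 1/(10000 + 5261)) + ((168 + 2*32**2) - 1*(-16969)) = (-25789 + 1/15261) + ((168 + 2*1024) + 16969) = (-25789 + 1/15261) + ((168 + 2048) + 16969) = -393565928/15261 + (2216 + 16969) = -393565928/15261 + 19185 = -100783643/15261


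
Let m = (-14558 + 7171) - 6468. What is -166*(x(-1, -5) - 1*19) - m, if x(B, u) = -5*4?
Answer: 20329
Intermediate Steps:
x(B, u) = -20
m = -13855 (m = -7387 - 6468 = -13855)
-166*(x(-1, -5) - 1*19) - m = -166*(-20 - 1*19) - 1*(-13855) = -166*(-20 - 19) + 13855 = -166*(-39) + 13855 = 6474 + 13855 = 20329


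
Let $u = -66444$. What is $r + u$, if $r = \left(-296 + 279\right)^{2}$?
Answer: $-66155$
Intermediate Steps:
$r = 289$ ($r = \left(-17\right)^{2} = 289$)
$r + u = 289 - 66444 = -66155$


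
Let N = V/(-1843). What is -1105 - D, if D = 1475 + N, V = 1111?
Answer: -4753829/1843 ≈ -2579.4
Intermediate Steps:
N = -1111/1843 (N = 1111/(-1843) = 1111*(-1/1843) = -1111/1843 ≈ -0.60282)
D = 2717314/1843 (D = 1475 - 1111/1843 = 2717314/1843 ≈ 1474.4)
-1105 - D = -1105 - 1*2717314/1843 = -1105 - 2717314/1843 = -4753829/1843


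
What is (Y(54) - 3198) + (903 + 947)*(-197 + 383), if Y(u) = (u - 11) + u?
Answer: 340999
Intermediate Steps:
Y(u) = -11 + 2*u (Y(u) = (-11 + u) + u = -11 + 2*u)
(Y(54) - 3198) + (903 + 947)*(-197 + 383) = ((-11 + 2*54) - 3198) + (903 + 947)*(-197 + 383) = ((-11 + 108) - 3198) + 1850*186 = (97 - 3198) + 344100 = -3101 + 344100 = 340999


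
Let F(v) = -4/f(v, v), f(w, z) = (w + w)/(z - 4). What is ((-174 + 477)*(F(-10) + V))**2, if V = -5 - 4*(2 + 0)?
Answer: 572979969/25 ≈ 2.2919e+7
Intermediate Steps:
V = -13 (V = -5 - 4*2 = -5 - 8 = -13)
f(w, z) = 2*w/(-4 + z) (f(w, z) = (2*w)/(-4 + z) = 2*w/(-4 + z))
F(v) = -2*(-4 + v)/v (F(v) = -4*(-4 + v)/(2*v) = -2*(-4 + v)/v)
((-174 + 477)*(F(-10) + V))**2 = ((-174 + 477)*((-2 + 8/(-10)) - 13))**2 = (303*((-2 + 8*(-1/10)) - 13))**2 = (303*((-2 - 4/5) - 13))**2 = (303*(-14/5 - 13))**2 = (303*(-79/5))**2 = (-23937/5)**2 = 572979969/25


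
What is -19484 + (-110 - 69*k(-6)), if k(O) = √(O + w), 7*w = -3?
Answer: -19594 - 207*I*√35/7 ≈ -19594.0 - 174.95*I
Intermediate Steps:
w = -3/7 (w = (⅐)*(-3) = -3/7 ≈ -0.42857)
k(O) = √(-3/7 + O) (k(O) = √(O - 3/7) = √(-3/7 + O))
-19484 + (-110 - 69*k(-6)) = -19484 + (-110 - 69*√(-21 + 49*(-6))/7) = -19484 + (-110 - 69*√(-21 - 294)/7) = -19484 + (-110 - 69*√(-315)/7) = -19484 + (-110 - 69*3*I*√35/7) = -19484 + (-110 - 207*I*√35/7) = -19594 - 207*I*√35/7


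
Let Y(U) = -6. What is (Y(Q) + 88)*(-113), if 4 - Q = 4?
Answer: -9266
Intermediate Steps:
Q = 0 (Q = 4 - 1*4 = 4 - 4 = 0)
(Y(Q) + 88)*(-113) = (-6 + 88)*(-113) = 82*(-113) = -9266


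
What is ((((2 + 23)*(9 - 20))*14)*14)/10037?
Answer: -53900/10037 ≈ -5.3701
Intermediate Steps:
((((2 + 23)*(9 - 20))*14)*14)/10037 = (((25*(-11))*14)*14)*(1/10037) = (-275*14*14)*(1/10037) = -3850*14*(1/10037) = -53900*1/10037 = -53900/10037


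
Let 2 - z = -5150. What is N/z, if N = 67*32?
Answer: 67/161 ≈ 0.41615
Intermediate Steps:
N = 2144
z = 5152 (z = 2 - 1*(-5150) = 2 + 5150 = 5152)
N/z = 2144/5152 = 2144*(1/5152) = 67/161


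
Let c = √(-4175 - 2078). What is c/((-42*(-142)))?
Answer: 13*I*√37/5964 ≈ 0.013259*I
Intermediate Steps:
c = 13*I*√37 (c = √(-6253) = 13*I*√37 ≈ 79.076*I)
c/((-42*(-142))) = (13*I*√37)/((-42*(-142))) = (13*I*√37)/5964 = (13*I*√37)*(1/5964) = 13*I*√37/5964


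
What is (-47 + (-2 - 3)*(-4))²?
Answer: 729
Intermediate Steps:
(-47 + (-2 - 3)*(-4))² = (-47 - 5*(-4))² = (-47 + 20)² = (-27)² = 729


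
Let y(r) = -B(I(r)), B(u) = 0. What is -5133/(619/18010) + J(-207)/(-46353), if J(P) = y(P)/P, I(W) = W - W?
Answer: -92445330/619 ≈ -1.4935e+5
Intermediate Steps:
I(W) = 0
y(r) = 0 (y(r) = -1*0 = 0)
J(P) = 0 (J(P) = 0/P = 0)
-5133/(619/18010) + J(-207)/(-46353) = -5133/(619/18010) + 0/(-46353) = -5133/(619*(1/18010)) + 0*(-1/46353) = -5133/619/18010 + 0 = -5133*18010/619 + 0 = -92445330/619 + 0 = -92445330/619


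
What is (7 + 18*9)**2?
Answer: 28561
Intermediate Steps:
(7 + 18*9)**2 = (7 + 162)**2 = 169**2 = 28561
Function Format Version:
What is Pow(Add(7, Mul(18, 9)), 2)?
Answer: 28561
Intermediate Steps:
Pow(Add(7, Mul(18, 9)), 2) = Pow(Add(7, 162), 2) = Pow(169, 2) = 28561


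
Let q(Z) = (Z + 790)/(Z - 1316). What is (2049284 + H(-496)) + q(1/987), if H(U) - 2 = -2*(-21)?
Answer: 2661852915517/1298891 ≈ 2.0493e+6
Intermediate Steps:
q(Z) = (790 + Z)/(-1316 + Z)
H(U) = 44 (H(U) = 2 - 2*(-21) = 2 + 42 = 44)
(2049284 + H(-496)) + q(1/987) = (2049284 + 44) + (790 + 1/987)/(-1316 + 1/987) = 2049328 + (790 + 1/987)/(-1316 + 1/987) = 2049328 + (779731/987)/(-1298891/987) = 2049328 - 987/1298891*779731/987 = 2049328 - 779731/1298891 = 2661852915517/1298891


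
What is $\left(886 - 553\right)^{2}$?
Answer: $110889$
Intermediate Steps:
$\left(886 - 553\right)^{2} = 333^{2} = 110889$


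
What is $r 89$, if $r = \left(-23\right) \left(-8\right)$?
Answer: $16376$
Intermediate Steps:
$r = 184$
$r 89 = 184 \cdot 89 = 16376$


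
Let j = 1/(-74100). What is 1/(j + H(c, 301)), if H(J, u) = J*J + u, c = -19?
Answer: 74100/49054199 ≈ 0.0015106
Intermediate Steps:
H(J, u) = u + J² (H(J, u) = J² + u = u + J²)
j = -1/74100 ≈ -1.3495e-5
1/(j + H(c, 301)) = 1/(-1/74100 + (301 + (-19)²)) = 1/(-1/74100 + (301 + 361)) = 1/(-1/74100 + 662) = 1/(49054199/74100) = 74100/49054199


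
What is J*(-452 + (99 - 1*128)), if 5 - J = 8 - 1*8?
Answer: -2405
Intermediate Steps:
J = 5 (J = 5 - (8 - 1*8) = 5 - (8 - 8) = 5 - 1*0 = 5 + 0 = 5)
J*(-452 + (99 - 1*128)) = 5*(-452 + (99 - 1*128)) = 5*(-452 + (99 - 128)) = 5*(-452 - 29) = 5*(-481) = -2405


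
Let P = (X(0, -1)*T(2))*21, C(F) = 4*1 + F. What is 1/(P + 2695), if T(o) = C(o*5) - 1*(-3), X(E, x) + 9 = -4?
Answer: -1/1946 ≈ -0.00051387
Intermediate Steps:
X(E, x) = -13 (X(E, x) = -9 - 4 = -13)
C(F) = 4 + F
T(o) = 7 + 5*o (T(o) = (4 + o*5) - 1*(-3) = (4 + 5*o) + 3 = 7 + 5*o)
P = -4641 (P = -13*(7 + 5*2)*21 = -13*(7 + 10)*21 = -13*17*21 = -221*21 = -4641)
1/(P + 2695) = 1/(-4641 + 2695) = 1/(-1946) = -1/1946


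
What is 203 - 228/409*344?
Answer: 4595/409 ≈ 11.235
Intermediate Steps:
203 - 228/409*344 = 203 - 78432/409 = 4595/409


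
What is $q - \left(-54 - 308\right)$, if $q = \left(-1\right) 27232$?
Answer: $-26870$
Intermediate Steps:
$q = -27232$
$q - \left(-54 - 308\right) = -27232 - \left(-54 - 308\right) = -27232 - -362 = -27232 + 362 = -26870$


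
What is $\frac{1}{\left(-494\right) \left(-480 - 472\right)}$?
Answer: $\frac{1}{470288} \approx 2.1264 \cdot 10^{-6}$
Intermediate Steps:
$\frac{1}{\left(-494\right) \left(-480 - 472\right)} = \frac{1}{\left(-494\right) \left(-952\right)} = \frac{1}{470288}$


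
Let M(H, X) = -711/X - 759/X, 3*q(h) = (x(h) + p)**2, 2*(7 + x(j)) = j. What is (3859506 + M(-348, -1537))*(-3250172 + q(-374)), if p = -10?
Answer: -19197932871969600/1537 ≈ -1.2491e+13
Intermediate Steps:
x(j) = -7 + j/2
q(h) = (-17 + h/2)**2/3 (q(h) = ((-7 + h/2) - 10)**2/3 = (-17 + h/2)**2/3)
M(H, X) = -1470/X
(3859506 + M(-348, -1537))*(-3250172 + q(-374)) = (3859506 - 1470/(-1537))*(-3250172 + (-34 - 374)**2/12) = (3859506 - 1470*(-1/1537))*(-3250172 + (1/12)*(-408)**2) = (3859506 + 1470/1537)*(-3250172 + (1/12)*166464) = 5932062192*(-3250172 + 13872)/1537 = (5932062192/1537)*(-3236300) = -19197932871969600/1537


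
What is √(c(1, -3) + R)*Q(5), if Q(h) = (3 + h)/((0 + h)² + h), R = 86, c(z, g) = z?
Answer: 4*√87/15 ≈ 2.4873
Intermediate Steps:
Q(h) = (3 + h)/(h + h²) (Q(h) = (3 + h)/(h² + h) = (3 + h)/(h + h²))
√(c(1, -3) + R)*Q(5) = √(1 + 86)*((3 + 5)/(5*(1 + 5))) = √87*((⅕)*8/6) = √87*((⅕)*(⅙)*8) = √87*(4/15) = 4*√87/15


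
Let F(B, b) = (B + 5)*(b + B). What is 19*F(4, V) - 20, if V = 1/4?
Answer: 2827/4 ≈ 706.75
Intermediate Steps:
V = ¼ ≈ 0.25000
F(B, b) = (5 + B)*(B + b)
19*F(4, V) - 20 = 19*(4² + 5*4 + 5*(¼) + 4*(¼)) - 20 = 19*(16 + 20 + 5/4 + 1) - 20 = 19*(153/4) - 20 = 2907/4 - 20 = 2827/4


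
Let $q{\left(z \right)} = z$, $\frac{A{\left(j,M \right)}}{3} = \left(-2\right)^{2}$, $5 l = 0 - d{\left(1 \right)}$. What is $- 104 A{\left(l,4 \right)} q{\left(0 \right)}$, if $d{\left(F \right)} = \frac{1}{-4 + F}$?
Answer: $0$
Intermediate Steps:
$l = \frac{1}{15}$ ($l = \frac{0 - \frac{1}{-4 + 1}}{5} = \frac{0 - \frac{1}{-3}}{5} = \frac{0 - - \frac{1}{3}}{5} = \frac{0 + \frac{1}{3}}{5} = \frac{1}{5} \cdot \frac{1}{3} = \frac{1}{15} \approx 0.066667$)
$A{\left(j,M \right)} = 12$ ($A{\left(j,M \right)} = 3 \left(-2\right)^{2} = 3 \cdot 4 = 12$)
$- 104 A{\left(l,4 \right)} q{\left(0 \right)} = \left(-104\right) 12 \cdot 0 = \left(-1248\right) 0 = 0$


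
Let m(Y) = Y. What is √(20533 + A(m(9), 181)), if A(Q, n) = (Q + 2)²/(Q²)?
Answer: √1663294/9 ≈ 143.30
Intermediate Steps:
A(Q, n) = (2 + Q)²/Q²
√(20533 + A(m(9), 181)) = √(20533 + (2 + 9)²/9²) = √(20533 + (1/81)*11²) = √(20533 + (1/81)*121) = √(20533 + 121/81) = √(1663294/81) = √1663294/9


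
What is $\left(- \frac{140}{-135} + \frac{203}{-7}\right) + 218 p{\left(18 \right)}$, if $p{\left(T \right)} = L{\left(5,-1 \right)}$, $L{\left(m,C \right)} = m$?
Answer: $\frac{28675}{27} \approx 1062.0$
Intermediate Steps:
$p{\left(T \right)} = 5$
$\left(- \frac{140}{-135} + \frac{203}{-7}\right) + 218 p{\left(18 \right)} = \left(- \frac{140}{-135} + \frac{203}{-7}\right) + 218 \cdot 5 = \left(\left(-140\right) \left(- \frac{1}{135}\right) + 203 \left(- \frac{1}{7}\right)\right) + 1090 = \left(\frac{28}{27} - 29\right) + 1090 = - \frac{755}{27} + 1090 = \frac{28675}{27}$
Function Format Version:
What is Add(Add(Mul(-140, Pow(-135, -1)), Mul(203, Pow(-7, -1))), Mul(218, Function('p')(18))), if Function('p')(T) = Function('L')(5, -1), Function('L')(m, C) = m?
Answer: Rational(28675, 27) ≈ 1062.0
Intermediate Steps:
Function('p')(T) = 5
Add(Add(Mul(-140, Pow(-135, -1)), Mul(203, Pow(-7, -1))), Mul(218, Function('p')(18))) = Add(Add(Mul(-140, Pow(-135, -1)), Mul(203, Pow(-7, -1))), Mul(218, 5)) = Add(Add(Mul(-140, Rational(-1, 135)), Mul(203, Rational(-1, 7))), 1090) = Add(Add(Rational(28, 27), -29), 1090) = Add(Rational(-755, 27), 1090) = Rational(28675, 27)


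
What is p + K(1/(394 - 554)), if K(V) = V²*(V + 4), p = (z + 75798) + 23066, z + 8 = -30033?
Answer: 281899008639/4096000 ≈ 68823.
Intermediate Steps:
z = -30041 (z = -8 - 30033 = -30041)
p = 68823 (p = (-30041 + 75798) + 23066 = 45757 + 23066 = 68823)
K(V) = V²*(4 + V)
p + K(1/(394 - 554)) = 68823 + (1/(394 - 554))²*(4 + 1/(394 - 554)) = 68823 + (1/(-160))²*(4 + 1/(-160)) = 68823 + (-1/160)²*(4 - 1/160) = 68823 + (1/25600)*(639/160) = 68823 + 639/4096000 = 281899008639/4096000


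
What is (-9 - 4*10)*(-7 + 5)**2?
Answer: -196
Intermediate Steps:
(-9 - 4*10)*(-7 + 5)**2 = (-9 - 40)*(-2)**2 = -49*4 = -196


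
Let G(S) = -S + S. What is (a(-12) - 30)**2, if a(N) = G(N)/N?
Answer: 900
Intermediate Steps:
G(S) = 0
a(N) = 0 (a(N) = 0/N = 0)
(a(-12) - 30)**2 = (0 - 30)**2 = (-30)**2 = 900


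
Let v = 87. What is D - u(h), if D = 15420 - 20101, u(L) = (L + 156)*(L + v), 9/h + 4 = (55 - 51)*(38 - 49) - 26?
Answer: -99791671/5476 ≈ -18223.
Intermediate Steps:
h = -9/74 (h = 9/(-4 + ((55 - 51)*(38 - 49) - 26)) = 9/(-4 + (4*(-11) - 26)) = 9/(-4 + (-44 - 26)) = 9/(-4 - 70) = 9/(-74) = 9*(-1/74) = -9/74 ≈ -0.12162)
u(L) = (87 + L)*(156 + L) (u(L) = (L + 156)*(L + 87) = (156 + L)*(87 + L) = (87 + L)*(156 + L))
D = -4681
D - u(h) = -4681 - (13572 + (-9/74)² + 243*(-9/74)) = -4681 - (13572 + 81/5476 - 2187/74) = -4681 - 1*74158515/5476 = -4681 - 74158515/5476 = -99791671/5476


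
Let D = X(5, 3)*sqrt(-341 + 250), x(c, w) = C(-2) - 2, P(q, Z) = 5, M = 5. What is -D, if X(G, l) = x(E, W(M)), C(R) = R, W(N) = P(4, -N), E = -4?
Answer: 4*I*sqrt(91) ≈ 38.158*I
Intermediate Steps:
W(N) = 5
x(c, w) = -4 (x(c, w) = -2 - 2 = -4)
X(G, l) = -4
D = -4*I*sqrt(91) (D = -4*sqrt(-341 + 250) = -4*I*sqrt(91) ≈ -38.158*I)
-D = -(-4)*I*sqrt(91) = 4*I*sqrt(91)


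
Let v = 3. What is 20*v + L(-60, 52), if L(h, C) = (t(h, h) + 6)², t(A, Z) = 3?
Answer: 141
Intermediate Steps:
L(h, C) = 81 (L(h, C) = (3 + 6)² = 9² = 81)
20*v + L(-60, 52) = 20*3 + 81 = 60 + 81 = 141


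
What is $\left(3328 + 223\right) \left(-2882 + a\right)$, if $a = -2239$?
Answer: $-18184671$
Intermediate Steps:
$\left(3328 + 223\right) \left(-2882 + a\right) = \left(3328 + 223\right) \left(-2882 - 2239\right) = 3551 \left(-5121\right) = -18184671$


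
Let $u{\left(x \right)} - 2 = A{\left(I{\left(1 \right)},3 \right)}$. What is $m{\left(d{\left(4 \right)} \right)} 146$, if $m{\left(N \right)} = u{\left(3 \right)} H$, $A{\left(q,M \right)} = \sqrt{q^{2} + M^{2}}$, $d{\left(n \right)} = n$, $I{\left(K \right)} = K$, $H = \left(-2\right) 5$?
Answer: $-2920 - 1460 \sqrt{10} \approx -7536.9$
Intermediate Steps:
$H = -10$
$A{\left(q,M \right)} = \sqrt{M^{2} + q^{2}}$
$u{\left(x \right)} = 2 + \sqrt{10}$ ($u{\left(x \right)} = 2 + \sqrt{3^{2} + 1^{2}} = 2 + \sqrt{9 + 1} = 2 + \sqrt{10}$)
$m{\left(N \right)} = -20 - 10 \sqrt{10}$ ($m{\left(N \right)} = \left(2 + \sqrt{10}\right) \left(-10\right) = -20 - 10 \sqrt{10}$)
$m{\left(d{\left(4 \right)} \right)} 146 = \left(-20 - 10 \sqrt{10}\right) 146 = -2920 - 1460 \sqrt{10}$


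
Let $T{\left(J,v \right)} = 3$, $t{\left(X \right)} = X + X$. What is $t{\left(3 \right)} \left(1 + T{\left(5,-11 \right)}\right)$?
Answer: $24$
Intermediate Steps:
$t{\left(X \right)} = 2 X$
$t{\left(3 \right)} \left(1 + T{\left(5,-11 \right)}\right) = 2 \cdot 3 \left(1 + 3\right) = 6 \cdot 4 = 24$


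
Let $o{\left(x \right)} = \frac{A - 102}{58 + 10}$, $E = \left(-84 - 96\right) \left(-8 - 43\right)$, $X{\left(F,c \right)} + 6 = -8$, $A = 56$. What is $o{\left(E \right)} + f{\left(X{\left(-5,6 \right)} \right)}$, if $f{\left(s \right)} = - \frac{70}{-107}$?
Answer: $- \frac{81}{3638} \approx -0.022265$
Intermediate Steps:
$X{\left(F,c \right)} = -14$ ($X{\left(F,c \right)} = -6 - 8 = -14$)
$E = 9180$ ($E = \left(-180\right) \left(-51\right) = 9180$)
$f{\left(s \right)} = \frac{70}{107}$ ($f{\left(s \right)} = \left(-70\right) \left(- \frac{1}{107}\right) = \frac{70}{107}$)
$o{\left(x \right)} = - \frac{23}{34}$ ($o{\left(x \right)} = \frac{56 - 102}{58 + 10} = - \frac{46}{68} = \left(-46\right) \frac{1}{68} = - \frac{23}{34}$)
$o{\left(E \right)} + f{\left(X{\left(-5,6 \right)} \right)} = - \frac{23}{34} + \frac{70}{107} = - \frac{81}{3638}$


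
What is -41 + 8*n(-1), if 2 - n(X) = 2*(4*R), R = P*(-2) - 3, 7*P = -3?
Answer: 785/7 ≈ 112.14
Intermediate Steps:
P = -3/7 (P = (⅐)*(-3) = -3/7 ≈ -0.42857)
R = -15/7 (R = -3/7*(-2) - 3 = 6/7 - 3 = -15/7 ≈ -2.1429)
n(X) = 134/7 (n(X) = 2 - 2*4*(-15/7) = 2 - 2*(-60)/7 = 2 - 1*(-120/7) = 2 + 120/7 = 134/7)
-41 + 8*n(-1) = -41 + 8*(134/7) = -41 + 1072/7 = 785/7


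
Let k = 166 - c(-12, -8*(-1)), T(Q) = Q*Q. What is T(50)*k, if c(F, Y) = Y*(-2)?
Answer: 455000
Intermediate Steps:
c(F, Y) = -2*Y
T(Q) = Q**2
k = 182 (k = 166 - (-2)*(-8*(-1)) = 166 - (-2)*8 = 166 - 1*(-16) = 166 + 16 = 182)
T(50)*k = 50**2*182 = 2500*182 = 455000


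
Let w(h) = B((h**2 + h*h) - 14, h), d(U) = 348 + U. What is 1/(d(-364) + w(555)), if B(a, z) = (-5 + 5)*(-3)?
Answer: -1/16 ≈ -0.062500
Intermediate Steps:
B(a, z) = 0 (B(a, z) = 0*(-3) = 0)
w(h) = 0
1/(d(-364) + w(555)) = 1/((348 - 364) + 0) = 1/(-16 + 0) = 1/(-16) = -1/16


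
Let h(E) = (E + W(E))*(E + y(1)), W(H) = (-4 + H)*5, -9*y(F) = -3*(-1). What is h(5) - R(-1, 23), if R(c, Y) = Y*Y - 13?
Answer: -1408/3 ≈ -469.33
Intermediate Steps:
y(F) = -⅓ (y(F) = -(-1)*(-1)/3 = -⅑*3 = -⅓)
R(c, Y) = -13 + Y² (R(c, Y) = Y² - 13 = -13 + Y²)
W(H) = -20 + 5*H
h(E) = (-20 + 6*E)*(-⅓ + E) (h(E) = (E + (-20 + 5*E))*(E - ⅓) = (-20 + 6*E)*(-⅓ + E))
h(5) - R(-1, 23) = (20/3 - 22*5 + 6*5²) - (-13 + 23²) = (20/3 - 110 + 6*25) - (-13 + 529) = (20/3 - 110 + 150) - 1*516 = 140/3 - 516 = -1408/3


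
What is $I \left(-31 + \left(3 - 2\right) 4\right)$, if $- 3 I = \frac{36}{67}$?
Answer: $\frac{324}{67} \approx 4.8358$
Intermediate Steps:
$I = - \frac{12}{67}$ ($I = - \frac{36 \cdot \frac{1}{67}}{3} = \left(- \frac{1}{3}\right) \frac{36}{67} = - \frac{12}{67} \approx -0.1791$)
$I \left(-31 + \left(3 - 2\right) 4\right) = - \frac{12 \left(-31 + \left(3 - 2\right) 4\right)}{67} = - \frac{12 \left(-31 + 1 \cdot 4\right)}{67} = - \frac{12 \left(-31 + 4\right)}{67} = \left(- \frac{12}{67}\right) \left(-27\right) = \frac{324}{67}$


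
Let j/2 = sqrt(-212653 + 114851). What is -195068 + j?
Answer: -195068 + 2*I*sqrt(97802) ≈ -1.9507e+5 + 625.47*I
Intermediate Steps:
j = 2*I*sqrt(97802) (j = 2*sqrt(-212653 + 114851) = 2*sqrt(-97802) = 2*(I*sqrt(97802)) = 2*I*sqrt(97802) ≈ 625.47*I)
-195068 + j = -195068 + 2*I*sqrt(97802)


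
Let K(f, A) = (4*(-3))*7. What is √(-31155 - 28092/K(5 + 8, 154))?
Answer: 8*I*√23597/7 ≈ 175.56*I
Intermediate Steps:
K(f, A) = -84 (K(f, A) = -12*7 = -84)
√(-31155 - 28092/K(5 + 8, 154)) = √(-31155 - 28092/(-84)) = √(-31155 - 28092*(-1/84)) = √(-31155 + 2341/7) = √(-215744/7) = 8*I*√23597/7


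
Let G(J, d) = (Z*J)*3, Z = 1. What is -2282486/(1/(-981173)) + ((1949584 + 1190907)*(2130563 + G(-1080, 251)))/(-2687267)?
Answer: 547105855403971203/244297 ≈ 2.2395e+12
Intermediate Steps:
G(J, d) = 3*J (G(J, d) = (1*J)*3 = J*3 = 3*J)
-2282486/(1/(-981173)) + ((1949584 + 1190907)*(2130563 + G(-1080, 251)))/(-2687267) = -2282486/(1/(-981173)) + ((1949584 + 1190907)*(2130563 + 3*(-1080)))/(-2687267) = -2282486/(-1/981173) + (3140491*(2130563 - 3240))*(-1/2687267) = -2282486*(-981173) + (3140491*2127323)*(-1/2687267) = 2239513636078 + 6680838735593*(-1/2687267) = 2239513636078 - 607348975963/244297 = 547105855403971203/244297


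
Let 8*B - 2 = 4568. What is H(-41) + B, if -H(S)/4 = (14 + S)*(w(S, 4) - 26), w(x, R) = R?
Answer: -7219/4 ≈ -1804.8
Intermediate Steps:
B = 2285/4 (B = 1/4 + (1/8)*4568 = 1/4 + 571 = 2285/4 ≈ 571.25)
H(S) = 1232 + 88*S (H(S) = -4*(14 + S)*(4 - 26) = -4*(14 + S)*(-22) = -4*(-308 - 22*S) = 1232 + 88*S)
H(-41) + B = (1232 + 88*(-41)) + 2285/4 = (1232 - 3608) + 2285/4 = -2376 + 2285/4 = -7219/4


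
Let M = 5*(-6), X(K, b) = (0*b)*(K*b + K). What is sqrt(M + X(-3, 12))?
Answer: I*sqrt(30) ≈ 5.4772*I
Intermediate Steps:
X(K, b) = 0 (X(K, b) = 0*(K + K*b) = 0)
M = -30
sqrt(M + X(-3, 12)) = sqrt(-30 + 0) = sqrt(-30) = I*sqrt(30)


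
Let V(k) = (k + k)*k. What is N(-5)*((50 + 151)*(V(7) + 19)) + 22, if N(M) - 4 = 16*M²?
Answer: 9500890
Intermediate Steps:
N(M) = 4 + 16*M²
V(k) = 2*k² (V(k) = (2*k)*k = 2*k²)
N(-5)*((50 + 151)*(V(7) + 19)) + 22 = (4 + 16*(-5)²)*((50 + 151)*(2*7² + 19)) + 22 = (4 + 16*25)*(201*(2*49 + 19)) + 22 = (4 + 400)*(201*(98 + 19)) + 22 = 404*(201*117) + 22 = 404*23517 + 22 = 9500868 + 22 = 9500890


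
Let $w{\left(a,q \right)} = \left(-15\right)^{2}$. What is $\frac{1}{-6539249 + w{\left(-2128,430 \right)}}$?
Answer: $- \frac{1}{6539024} \approx -1.5293 \cdot 10^{-7}$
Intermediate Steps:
$w{\left(a,q \right)} = 225$
$\frac{1}{-6539249 + w{\left(-2128,430 \right)}} = \frac{1}{-6539249 + 225} = \frac{1}{-6539024} = - \frac{1}{6539024}$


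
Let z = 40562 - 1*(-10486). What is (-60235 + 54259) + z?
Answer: 45072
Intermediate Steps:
z = 51048 (z = 40562 + 10486 = 51048)
(-60235 + 54259) + z = (-60235 + 54259) + 51048 = -5976 + 51048 = 45072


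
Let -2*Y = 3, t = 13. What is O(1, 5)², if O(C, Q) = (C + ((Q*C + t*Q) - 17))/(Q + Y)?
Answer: 11664/49 ≈ 238.04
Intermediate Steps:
Y = -3/2 (Y = -½*3 = -3/2 ≈ -1.5000)
O(C, Q) = (-17 + C + 13*Q + C*Q)/(-3/2 + Q) (O(C, Q) = (C + ((Q*C + 13*Q) - 17))/(Q - 3/2) = (C + ((C*Q + 13*Q) - 17))/(-3/2 + Q) = (C + ((13*Q + C*Q) - 17))/(-3/2 + Q) = (C + (-17 + 13*Q + C*Q))/(-3/2 + Q) = (-17 + C + 13*Q + C*Q)/(-3/2 + Q))
O(1, 5)² = (2*(-17 + 1 + 13*5 + 1*5)/(-3 + 2*5))² = (2*(-17 + 1 + 65 + 5)/(-3 + 10))² = (2*54/7)² = (2*(⅐)*54)² = (108/7)² = 11664/49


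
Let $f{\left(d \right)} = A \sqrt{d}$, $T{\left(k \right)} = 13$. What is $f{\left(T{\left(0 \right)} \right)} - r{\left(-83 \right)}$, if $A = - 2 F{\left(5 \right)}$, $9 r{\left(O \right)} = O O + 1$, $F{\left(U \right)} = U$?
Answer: $- \frac{6890}{9} - 10 \sqrt{13} \approx -801.61$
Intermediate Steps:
$r{\left(O \right)} = \frac{1}{9} + \frac{O^{2}}{9}$ ($r{\left(O \right)} = \frac{O O + 1}{9} = \frac{O^{2} + 1}{9} = \frac{1 + O^{2}}{9} = \frac{1}{9} + \frac{O^{2}}{9}$)
$A = -10$ ($A = \left(-2\right) 5 = -10$)
$f{\left(d \right)} = - 10 \sqrt{d}$
$f{\left(T{\left(0 \right)} \right)} - r{\left(-83 \right)} = - 10 \sqrt{13} - \left(\frac{1}{9} + \frac{\left(-83\right)^{2}}{9}\right) = - 10 \sqrt{13} - \left(\frac{1}{9} + \frac{1}{9} \cdot 6889\right) = - 10 \sqrt{13} - \left(\frac{1}{9} + \frac{6889}{9}\right) = - 10 \sqrt{13} - \frac{6890}{9} = - \frac{6890}{9} - 10 \sqrt{13}$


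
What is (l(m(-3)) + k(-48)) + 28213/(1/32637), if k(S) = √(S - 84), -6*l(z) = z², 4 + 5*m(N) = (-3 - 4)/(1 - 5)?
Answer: 736630144773/800 + 2*I*√33 ≈ 9.2079e+8 + 11.489*I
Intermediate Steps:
m(N) = -9/20 (m(N) = -⅘ + ((-3 - 4)/(1 - 5))/5 = -⅘ + (-7/(-4))/5 = -⅘ + (-7*(-¼))/5 = -⅘ + (⅕)*(7/4) = -⅘ + 7/20 = -9/20)
l(z) = -z²/6
k(S) = √(-84 + S)
(l(m(-3)) + k(-48)) + 28213/(1/32637) = (-(-9/20)²/6 + √(-84 - 48)) + 28213/(1/32637) = (-⅙*81/400 + √(-132)) + 28213/(1/32637) = (-27/800 + 2*I*√33) + 28213*32637 = (-27/800 + 2*I*√33) + 920787681 = 736630144773/800 + 2*I*√33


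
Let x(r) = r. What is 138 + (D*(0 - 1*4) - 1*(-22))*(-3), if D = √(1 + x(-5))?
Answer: 72 + 24*I ≈ 72.0 + 24.0*I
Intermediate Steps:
D = 2*I (D = √(1 - 5) = √(-4) = 2*I ≈ 2.0*I)
138 + (D*(0 - 1*4) - 1*(-22))*(-3) = 138 + ((2*I)*(0 - 1*4) - 1*(-22))*(-3) = 138 + ((2*I)*(0 - 4) + 22)*(-3) = 138 + ((2*I)*(-4) + 22)*(-3) = 138 + (-8*I + 22)*(-3) = 138 + (22 - 8*I)*(-3) = 138 + (-66 + 24*I) = 72 + 24*I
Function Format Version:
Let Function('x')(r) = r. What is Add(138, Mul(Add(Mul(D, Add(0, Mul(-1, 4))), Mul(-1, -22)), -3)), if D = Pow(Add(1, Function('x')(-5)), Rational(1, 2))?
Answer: Add(72, Mul(24, I)) ≈ Add(72.000, Mul(24.000, I))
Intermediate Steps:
D = Mul(2, I) (D = Pow(Add(1, -5), Rational(1, 2)) = Pow(-4, Rational(1, 2)) = Mul(2, I) ≈ Mul(2.0000, I))
Add(138, Mul(Add(Mul(D, Add(0, Mul(-1, 4))), Mul(-1, -22)), -3)) = Add(138, Mul(Add(Mul(Mul(2, I), Add(0, Mul(-1, 4))), Mul(-1, -22)), -3)) = Add(138, Mul(Add(Mul(Mul(2, I), Add(0, -4)), 22), -3)) = Add(138, Mul(Add(Mul(Mul(2, I), -4), 22), -3)) = Add(138, Mul(Add(Mul(-8, I), 22), -3)) = Add(138, Mul(Add(22, Mul(-8, I)), -3)) = Add(138, Add(-66, Mul(24, I))) = Add(72, Mul(24, I))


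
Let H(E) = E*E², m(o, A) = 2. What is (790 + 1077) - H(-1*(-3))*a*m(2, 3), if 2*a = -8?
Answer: 2083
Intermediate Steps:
a = -4 (a = (½)*(-8) = -4)
H(E) = E³
(790 + 1077) - H(-1*(-3))*a*m(2, 3) = (790 + 1077) - (-1*(-3))³*(-4)*2 = 1867 - 3³*(-4)*2 = 1867 - 27*(-4)*2 = 1867 - (-108)*2 = 1867 - 1*(-216) = 1867 + 216 = 2083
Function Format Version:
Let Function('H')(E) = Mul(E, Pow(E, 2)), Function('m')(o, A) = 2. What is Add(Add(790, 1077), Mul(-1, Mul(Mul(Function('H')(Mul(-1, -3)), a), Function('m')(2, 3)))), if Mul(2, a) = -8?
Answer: 2083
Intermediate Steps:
a = -4 (a = Mul(Rational(1, 2), -8) = -4)
Function('H')(E) = Pow(E, 3)
Add(Add(790, 1077), Mul(-1, Mul(Mul(Function('H')(Mul(-1, -3)), a), Function('m')(2, 3)))) = Add(Add(790, 1077), Mul(-1, Mul(Mul(Pow(Mul(-1, -3), 3), -4), 2))) = Add(1867, Mul(-1, Mul(Mul(Pow(3, 3), -4), 2))) = Add(1867, Mul(-1, Mul(Mul(27, -4), 2))) = Add(1867, Mul(-1, Mul(-108, 2))) = Add(1867, Mul(-1, -216)) = Add(1867, 216) = 2083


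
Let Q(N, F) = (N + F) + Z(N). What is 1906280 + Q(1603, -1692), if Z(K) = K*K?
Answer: 4475800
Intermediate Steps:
Z(K) = K²
Q(N, F) = F + N + N² (Q(N, F) = (N + F) + N² = (F + N) + N² = F + N + N²)
1906280 + Q(1603, -1692) = 1906280 + (-1692 + 1603 + 1603²) = 1906280 + (-1692 + 1603 + 2569609) = 1906280 + 2569520 = 4475800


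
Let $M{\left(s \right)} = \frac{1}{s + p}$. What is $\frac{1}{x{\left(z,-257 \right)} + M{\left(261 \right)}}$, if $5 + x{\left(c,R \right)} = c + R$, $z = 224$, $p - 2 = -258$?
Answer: $- \frac{5}{189} \approx -0.026455$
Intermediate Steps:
$p = -256$ ($p = 2 - 258 = -256$)
$M{\left(s \right)} = \frac{1}{-256 + s}$ ($M{\left(s \right)} = \frac{1}{s - 256} = \frac{1}{-256 + s}$)
$x{\left(c,R \right)} = -5 + R + c$ ($x{\left(c,R \right)} = -5 + \left(c + R\right) = -5 + \left(R + c\right) = -5 + R + c$)
$\frac{1}{x{\left(z,-257 \right)} + M{\left(261 \right)}} = \frac{1}{\left(-5 - 257 + 224\right) + \frac{1}{-256 + 261}} = \frac{1}{-38 + \frac{1}{5}} = \frac{1}{- \frac{189}{5}} = - \frac{5}{189}$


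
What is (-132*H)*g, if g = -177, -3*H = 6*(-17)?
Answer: 794376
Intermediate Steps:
H = 34 (H = -2*(-17) = -⅓*(-102) = 34)
(-132*H)*g = -132*34*(-177) = -4488*(-177) = 794376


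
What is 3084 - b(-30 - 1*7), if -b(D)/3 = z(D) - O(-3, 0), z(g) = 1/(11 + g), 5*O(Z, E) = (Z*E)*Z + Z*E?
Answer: 80181/26 ≈ 3083.9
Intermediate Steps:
O(Z, E) = E*Z/5 + E*Z²/5 (O(Z, E) = ((Z*E)*Z + Z*E)/5 = ((E*Z)*Z + E*Z)/5 = (E*Z² + E*Z)/5 = (E*Z + E*Z²)/5 = E*Z/5 + E*Z²/5)
b(D) = -3/(11 + D) (b(D) = -3*(1/(11 + D) - 0*(-3)*(1 - 3)/5) = -3*(1/(11 + D) - 0*(-3)*(-2)/5) = -3*(1/(11 + D) - 1*0) = -3*(1/(11 + D) + 0) = -3/(11 + D))
3084 - b(-30 - 1*7) = 3084 - (-3)/(11 + (-30 - 1*7)) = 3084 - (-3)/(11 + (-30 - 7)) = 3084 - (-3)/(11 - 37) = 3084 - (-3)/(-26) = 3084 - (-3)*(-1)/26 = 3084 - 1*3/26 = 3084 - 3/26 = 80181/26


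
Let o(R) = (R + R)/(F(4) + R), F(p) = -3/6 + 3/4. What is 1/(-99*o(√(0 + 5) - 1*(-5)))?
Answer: -17/3168 + √5/15840 ≈ -0.0052250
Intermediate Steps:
F(p) = ¼ (F(p) = -3*⅙ + 3*(¼) = -½ + ¾ = ¼)
o(R) = 2*R/(¼ + R) (o(R) = (R + R)/(¼ + R) = (2*R)/(¼ + R) = 2*R/(¼ + R))
1/(-99*o(√(0 + 5) - 1*(-5))) = 1/(-792*(√(0 + 5) - 1*(-5))/(1 + 4*(√(0 + 5) - 1*(-5)))) = 1/(-792*(√5 + 5)/(1 + 4*(√5 + 5))) = 1/(-792*(5 + √5)/(1 + 4*(5 + √5))) = 1/(-792*(5 + √5)/(1 + (20 + 4*√5))) = 1/(-792*(5 + √5)/(21 + 4*√5)) = -(21 + 4*√5)/(792*(5 + √5))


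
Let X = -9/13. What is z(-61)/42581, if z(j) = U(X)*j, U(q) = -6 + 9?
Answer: -183/42581 ≈ -0.0042977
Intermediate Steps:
X = -9/13 (X = -9*1/13 = -9/13 ≈ -0.69231)
U(q) = 3
z(j) = 3*j
z(-61)/42581 = (3*(-61))/42581 = -183*1/42581 = -183/42581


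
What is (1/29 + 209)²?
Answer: 36747844/841 ≈ 43695.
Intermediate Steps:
(1/29 + 209)² = (6062/29)² = 36747844/841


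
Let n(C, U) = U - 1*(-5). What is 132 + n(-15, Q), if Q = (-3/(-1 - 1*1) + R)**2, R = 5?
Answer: 717/4 ≈ 179.25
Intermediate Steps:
Q = 169/4 (Q = (-3/(-1 - 1*1) + 5)**2 = (-3/(-1 - 1) + 5)**2 = (-3/(-2) + 5)**2 = (-3*(-1/2) + 5)**2 = (3/2 + 5)**2 = (13/2)**2 = 169/4 ≈ 42.250)
n(C, U) = 5 + U (n(C, U) = U + 5 = 5 + U)
132 + n(-15, Q) = 132 + (5 + 169/4) = 132 + 189/4 = 717/4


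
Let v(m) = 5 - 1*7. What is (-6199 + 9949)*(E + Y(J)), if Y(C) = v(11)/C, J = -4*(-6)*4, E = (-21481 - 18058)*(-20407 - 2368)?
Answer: 27015021749375/8 ≈ 3.3769e+12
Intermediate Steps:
v(m) = -2 (v(m) = 5 - 7 = -2)
E = 900500725 (E = -39539*(-22775) = 900500725)
J = 96 (J = 24*4 = 96)
Y(C) = -2/C
(-6199 + 9949)*(E + Y(J)) = (-6199 + 9949)*(900500725 - 2/96) = 3750*(900500725 - 2*1/96) = 3750*(900500725 - 1/48) = 3750*(43224034799/48) = 27015021749375/8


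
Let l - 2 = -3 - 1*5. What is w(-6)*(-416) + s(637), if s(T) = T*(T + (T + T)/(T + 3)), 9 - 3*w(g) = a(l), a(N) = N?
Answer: 129586249/320 ≈ 4.0496e+5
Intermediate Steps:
l = -6 (l = 2 + (-3 - 1*5) = 2 + (-3 - 5) = 2 - 8 = -6)
w(g) = 5 (w(g) = 3 - 1/3*(-6) = 3 + 2 = 5)
s(T) = T*(T + 2*T/(3 + T)) (s(T) = T*(T + (2*T)/(3 + T)) = T*(T + 2*T/(3 + T)))
w(-6)*(-416) + s(637) = 5*(-416) + 637**2*(5 + 637)/(3 + 637) = -2080 + 405769*642/640 = -2080 + 405769*(1/640)*642 = -2080 + 130251849/320 = 129586249/320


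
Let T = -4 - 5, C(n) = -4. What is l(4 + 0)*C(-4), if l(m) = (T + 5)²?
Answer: -64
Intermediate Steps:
T = -9
l(m) = 16 (l(m) = (-9 + 5)² = (-4)² = 16)
l(4 + 0)*C(-4) = 16*(-4) = -64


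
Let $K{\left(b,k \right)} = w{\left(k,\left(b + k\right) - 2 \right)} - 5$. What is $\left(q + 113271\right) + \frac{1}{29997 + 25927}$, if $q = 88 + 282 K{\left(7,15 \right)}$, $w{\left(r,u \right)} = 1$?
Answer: $\frac{6276406445}{55924} \approx 1.1223 \cdot 10^{5}$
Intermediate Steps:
$K{\left(b,k \right)} = -4$ ($K{\left(b,k \right)} = 1 - 5 = -4$)
$q = -1040$ ($q = 88 + 282 \left(-4\right) = 88 - 1128 = -1040$)
$\left(q + 113271\right) + \frac{1}{29997 + 25927} = \left(-1040 + 113271\right) + \frac{1}{29997 + 25927} = 112231 + \frac{1}{55924} = \frac{6276406445}{55924}$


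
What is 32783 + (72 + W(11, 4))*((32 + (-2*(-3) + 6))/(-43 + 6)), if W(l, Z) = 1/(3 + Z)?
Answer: 8468577/259 ≈ 32697.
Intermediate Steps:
32783 + (72 + W(11, 4))*((32 + (-2*(-3) + 6))/(-43 + 6)) = 32783 + (72 + 1/(3 + 4))*((32 + (-2*(-3) + 6))/(-43 + 6)) = 32783 + (72 + 1/7)*((32 + (6 + 6))/(-37)) = 32783 + (72 + 1/7)*((32 + 12)*(-1/37)) = 32783 + 505*(44*(-1/37))/7 = 32783 + (505/7)*(-44/37) = 32783 - 22220/259 = 8468577/259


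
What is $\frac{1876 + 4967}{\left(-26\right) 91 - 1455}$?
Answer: $- \frac{6843}{3821} \approx -1.7909$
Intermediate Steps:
$\frac{1876 + 4967}{\left(-26\right) 91 - 1455} = \frac{6843}{-2366 - 1455} = \frac{6843}{-3821} = 6843 \left(- \frac{1}{3821}\right) = - \frac{6843}{3821}$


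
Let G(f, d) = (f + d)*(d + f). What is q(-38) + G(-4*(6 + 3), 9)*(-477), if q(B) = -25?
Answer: -347758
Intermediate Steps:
G(f, d) = (d + f)**2 (G(f, d) = (d + f)*(d + f) = (d + f)**2)
q(-38) + G(-4*(6 + 3), 9)*(-477) = -25 + (9 - 4*(6 + 3))**2*(-477) = -25 + (9 - 4*9)**2*(-477) = -25 + (9 - 36)**2*(-477) = -25 + (-27)**2*(-477) = -25 + 729*(-477) = -25 - 347733 = -347758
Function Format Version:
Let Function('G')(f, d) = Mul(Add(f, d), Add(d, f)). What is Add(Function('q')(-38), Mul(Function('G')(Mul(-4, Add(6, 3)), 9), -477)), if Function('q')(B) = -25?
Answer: -347758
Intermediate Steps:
Function('G')(f, d) = Pow(Add(d, f), 2) (Function('G')(f, d) = Mul(Add(d, f), Add(d, f)) = Pow(Add(d, f), 2))
Add(Function('q')(-38), Mul(Function('G')(Mul(-4, Add(6, 3)), 9), -477)) = Add(-25, Mul(Pow(Add(9, Mul(-4, Add(6, 3))), 2), -477)) = Add(-25, Mul(Pow(Add(9, Mul(-4, 9)), 2), -477)) = Add(-25, Mul(Pow(Add(9, -36), 2), -477)) = Add(-25, Mul(Pow(-27, 2), -477)) = Add(-25, Mul(729, -477)) = Add(-25, -347733) = -347758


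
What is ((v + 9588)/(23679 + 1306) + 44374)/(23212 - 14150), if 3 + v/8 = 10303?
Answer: 554388189/113207035 ≈ 4.8971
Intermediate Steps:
v = 82400 (v = -24 + 8*10303 = -24 + 82424 = 82400)
((v + 9588)/(23679 + 1306) + 44374)/(23212 - 14150) = ((82400 + 9588)/(23679 + 1306) + 44374)/(23212 - 14150) = (91988/24985 + 44374)/9062 = (91988*(1/24985) + 44374)*(1/9062) = (91988/24985 + 44374)*(1/9062) = (1108776378/24985)*(1/9062) = 554388189/113207035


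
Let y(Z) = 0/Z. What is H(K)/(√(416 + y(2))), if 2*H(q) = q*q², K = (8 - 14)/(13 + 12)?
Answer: -27*√26/406250 ≈ -0.00033889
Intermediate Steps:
y(Z) = 0
K = -6/25 ≈ -0.24000
H(q) = q³/2 (H(q) = (q*q²)/2 = q³/2)
H(K)/(√(416 + y(2))) = ((-6/25)³/2)/(√(416 + 0)) = ((½)*(-216/15625))/(√416) = -108*√26/104/15625 = -27*√26/406250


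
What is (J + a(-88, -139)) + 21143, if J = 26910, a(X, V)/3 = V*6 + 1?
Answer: 45554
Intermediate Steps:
a(X, V) = 3 + 18*V (a(X, V) = 3*(V*6 + 1) = 3*(6*V + 1) = 3*(1 + 6*V) = 3 + 18*V)
(J + a(-88, -139)) + 21143 = (26910 + (3 + 18*(-139))) + 21143 = (26910 + (3 - 2502)) + 21143 = (26910 - 2499) + 21143 = 24411 + 21143 = 45554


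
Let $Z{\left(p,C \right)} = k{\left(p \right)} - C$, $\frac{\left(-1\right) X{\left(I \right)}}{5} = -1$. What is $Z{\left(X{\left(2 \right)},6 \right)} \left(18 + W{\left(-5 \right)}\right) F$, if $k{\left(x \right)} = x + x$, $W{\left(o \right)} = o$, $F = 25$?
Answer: $1300$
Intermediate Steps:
$X{\left(I \right)} = 5$ ($X{\left(I \right)} = \left(-5\right) \left(-1\right) = 5$)
$k{\left(x \right)} = 2 x$
$Z{\left(p,C \right)} = - C + 2 p$ ($Z{\left(p,C \right)} = 2 p - C = - C + 2 p$)
$Z{\left(X{\left(2 \right)},6 \right)} \left(18 + W{\left(-5 \right)}\right) F = \left(\left(-1\right) 6 + 2 \cdot 5\right) \left(18 - 5\right) 25 = \left(-6 + 10\right) 13 \cdot 25 = 4 \cdot 13 \cdot 25 = 52 \cdot 25 = 1300$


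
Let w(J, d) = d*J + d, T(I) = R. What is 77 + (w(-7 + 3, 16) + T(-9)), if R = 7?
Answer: 36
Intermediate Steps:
T(I) = 7
w(J, d) = d + J*d (w(J, d) = J*d + d = d + J*d)
77 + (w(-7 + 3, 16) + T(-9)) = 77 + (16*(1 + (-7 + 3)) + 7) = 77 + (16*(1 - 4) + 7) = 77 + (16*(-3) + 7) = 77 + (-48 + 7) = 77 - 41 = 36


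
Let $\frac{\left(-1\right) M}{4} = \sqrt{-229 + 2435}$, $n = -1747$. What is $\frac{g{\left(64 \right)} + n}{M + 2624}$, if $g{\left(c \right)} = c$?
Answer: $- \frac{15334}{23785} - \frac{187 \sqrt{2206}}{190280} \approx -0.69085$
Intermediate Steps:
$M = - 4 \sqrt{2206}$ ($M = - 4 \sqrt{-229 + 2435} = - 4 \sqrt{2206} \approx -187.87$)
$\frac{g{\left(64 \right)} + n}{M + 2624} = \frac{64 - 1747}{- 4 \sqrt{2206} + 2624} = - \frac{1683}{2624 - 4 \sqrt{2206}}$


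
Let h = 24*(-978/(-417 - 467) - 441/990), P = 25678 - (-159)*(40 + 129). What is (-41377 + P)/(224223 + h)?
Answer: 45265220/908541119 ≈ 0.049822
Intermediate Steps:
P = 52549 (P = 25678 - (-159)*169 = 25678 - 1*(-26871) = 25678 + 26871 = 52549)
h = 192792/12155 (h = 24*(-978/(-884) - 441*1/990) = 24*(-978*(-1/884) - 49/110) = 24*(489/442 - 49/110) = 24*(8033/12155) = 192792/12155 ≈ 15.861)
(-41377 + P)/(224223 + h) = (-41377 + 52549)/(224223 + 192792/12155) = 11172/(2725623357/12155) = 11172*(12155/2725623357) = 45265220/908541119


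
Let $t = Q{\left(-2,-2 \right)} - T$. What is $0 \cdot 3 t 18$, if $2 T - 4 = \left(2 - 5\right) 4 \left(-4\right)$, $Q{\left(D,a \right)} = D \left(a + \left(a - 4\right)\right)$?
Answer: $0$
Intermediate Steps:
$Q{\left(D,a \right)} = D \left(-4 + 2 a\right)$ ($Q{\left(D,a \right)} = D \left(a + \left(-4 + a\right)\right) = D \left(-4 + 2 a\right)$)
$T = 26$ ($T = 2 + \frac{\left(2 - 5\right) 4 \left(-4\right)}{2} = 2 + \frac{\left(-3\right) 4 \left(-4\right)}{2} = 2 + \frac{\left(-12\right) \left(-4\right)}{2} = 2 + \frac{1}{2} \cdot 48 = 2 + 24 = 26$)
$t = -10$ ($t = 2 \left(-2\right) \left(-2 - 2\right) - 26 = 2 \left(-2\right) \left(-4\right) - 26 = 16 - 26 = -10$)
$0 \cdot 3 t 18 = 0 \cdot 3 \left(-10\right) 18 = 0 \left(-10\right) 18 = 0 \cdot 18 = 0$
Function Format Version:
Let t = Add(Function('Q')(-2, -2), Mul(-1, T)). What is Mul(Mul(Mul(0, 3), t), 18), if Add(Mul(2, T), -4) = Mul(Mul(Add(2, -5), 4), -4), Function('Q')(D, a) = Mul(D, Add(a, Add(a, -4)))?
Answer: 0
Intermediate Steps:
Function('Q')(D, a) = Mul(D, Add(-4, Mul(2, a))) (Function('Q')(D, a) = Mul(D, Add(a, Add(-4, a))) = Mul(D, Add(-4, Mul(2, a))))
T = 26 (T = Add(2, Mul(Rational(1, 2), Mul(Mul(Add(2, -5), 4), -4))) = Add(2, Mul(Rational(1, 2), Mul(Mul(-3, 4), -4))) = Add(2, Mul(Rational(1, 2), Mul(-12, -4))) = Add(2, Mul(Rational(1, 2), 48)) = Add(2, 24) = 26)
t = -10 (t = Add(Mul(2, -2, Add(-2, -2)), Mul(-1, 26)) = Add(Mul(2, -2, -4), -26) = Add(16, -26) = -10)
Mul(Mul(Mul(0, 3), t), 18) = Mul(Mul(Mul(0, 3), -10), 18) = Mul(Mul(0, -10), 18) = Mul(0, 18) = 0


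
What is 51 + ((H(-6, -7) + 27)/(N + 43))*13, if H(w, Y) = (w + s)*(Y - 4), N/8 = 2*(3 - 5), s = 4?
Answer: 1198/11 ≈ 108.91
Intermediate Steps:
N = -32 (N = 8*(2*(3 - 5)) = 8*(2*(-2)) = 8*(-4) = -32)
H(w, Y) = (-4 + Y)*(4 + w) (H(w, Y) = (w + 4)*(Y - 4) = (4 + w)*(-4 + Y) = (-4 + Y)*(4 + w))
51 + ((H(-6, -7) + 27)/(N + 43))*13 = 51 + (((-16 - 4*(-6) + 4*(-7) - 7*(-6)) + 27)/(-32 + 43))*13 = 51 + (((-16 + 24 - 28 + 42) + 27)/11)*13 = 51 + ((22 + 27)*(1/11))*13 = 51 + (49*(1/11))*13 = 51 + (49/11)*13 = 51 + 637/11 = 1198/11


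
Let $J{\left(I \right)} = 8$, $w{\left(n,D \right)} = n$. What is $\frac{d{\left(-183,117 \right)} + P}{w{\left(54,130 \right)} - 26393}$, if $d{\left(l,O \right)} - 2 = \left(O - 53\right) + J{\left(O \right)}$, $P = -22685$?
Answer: $\frac{22611}{26339} \approx 0.85846$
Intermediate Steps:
$d{\left(l,O \right)} = -43 + O$ ($d{\left(l,O \right)} = 2 + \left(\left(O - 53\right) + 8\right) = 2 + \left(\left(-53 + O\right) + 8\right) = 2 + \left(-45 + O\right) = -43 + O$)
$\frac{d{\left(-183,117 \right)} + P}{w{\left(54,130 \right)} - 26393} = \frac{\left(-43 + 117\right) - 22685}{54 - 26393} = \frac{74 - 22685}{-26339} = \left(-22611\right) \left(- \frac{1}{26339}\right) = \frac{22611}{26339}$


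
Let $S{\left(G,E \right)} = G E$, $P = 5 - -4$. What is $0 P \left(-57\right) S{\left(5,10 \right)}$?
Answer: $0$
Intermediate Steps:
$P = 9$ ($P = 5 + 4 = 9$)
$S{\left(G,E \right)} = E G$
$0 P \left(-57\right) S{\left(5,10 \right)} = 0 \cdot 9 \left(-57\right) 10 \cdot 5 = 0 \left(-57\right) 50 = 0 \cdot 50 = 0$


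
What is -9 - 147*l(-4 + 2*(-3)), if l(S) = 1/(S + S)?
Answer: -33/20 ≈ -1.6500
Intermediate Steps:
l(S) = 1/(2*S)
-9 - 147*l(-4 + 2*(-3)) = -9 - 147/(2*(-4 + 2*(-3))) = -9 - 147/(2*(-4 - 6)) = -9 - 147/(2*(-10)) = -9 - 147*(-1)/(2*10) = -9 - 147*(-1/20) = -9 + 147/20 = -33/20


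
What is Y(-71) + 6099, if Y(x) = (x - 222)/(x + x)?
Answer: 866351/142 ≈ 6101.1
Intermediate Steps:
Y(x) = (-222 + x)/(2*x) (Y(x) = (-222 + x)/((2*x)) = (-222 + x)*(1/(2*x)) = (-222 + x)/(2*x))
Y(-71) + 6099 = (½)*(-222 - 71)/(-71) + 6099 = (½)*(-1/71)*(-293) + 6099 = 293/142 + 6099 = 866351/142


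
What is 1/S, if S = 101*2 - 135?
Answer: 1/67 ≈ 0.014925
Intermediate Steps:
S = 67 (S = 202 - 135 = 67)
1/S = 1/67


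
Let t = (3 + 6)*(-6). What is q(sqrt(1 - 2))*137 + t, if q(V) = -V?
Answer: -54 - 137*I ≈ -54.0 - 137.0*I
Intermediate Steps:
t = -54 (t = 9*(-6) = -54)
q(sqrt(1 - 2))*137 + t = -sqrt(1 - 2)*137 - 54 = -sqrt(-1)*137 - 54 = -I*137 - 54 = -137*I - 54 = -54 - 137*I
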